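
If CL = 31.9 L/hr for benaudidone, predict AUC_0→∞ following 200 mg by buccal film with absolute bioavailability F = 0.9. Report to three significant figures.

AUC_0→∞ = F × Dose / CL
        = 0.9 × 200 / 31.9 = 5.64263 mg/L·hr

AUC = 5.64 mg/L·hr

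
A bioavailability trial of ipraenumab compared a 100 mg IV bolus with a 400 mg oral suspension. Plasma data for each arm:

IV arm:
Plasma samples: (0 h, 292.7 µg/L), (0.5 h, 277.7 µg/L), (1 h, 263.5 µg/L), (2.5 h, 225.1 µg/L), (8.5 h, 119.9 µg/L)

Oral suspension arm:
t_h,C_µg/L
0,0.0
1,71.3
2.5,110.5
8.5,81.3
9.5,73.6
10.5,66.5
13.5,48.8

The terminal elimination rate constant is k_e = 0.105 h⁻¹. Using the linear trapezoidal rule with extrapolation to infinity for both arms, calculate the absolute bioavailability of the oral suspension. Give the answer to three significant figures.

F = 0.136

Trapezoidal AUC_0→8.5 (IV):
  [0→0.5]: (292.7+277.7)/2 × 0.5 = 142.6
  [0.5→1]: (277.7+263.5)/2 × 0.5 = 135.3
  [1→2.5]: (263.5+225.1)/2 × 1.5 = 366.45
  [2.5→8.5]: (225.1+119.9)/2 × 6 = 1035.0
  Sum = 1679.35 µg/L·h
IV tail: 119.9/0.105 = 1141.905; AUC_iv,0→∞ = 1679.35 + 1141.905 = 2821.255 µg/L·h
Trapezoidal AUC_0→13.5 (oral suspension):
  [0→1]: (0.0+71.3)/2 × 1 = 35.65
  [1→2.5]: (71.3+110.5)/2 × 1.5 = 136.35
  [2.5→8.5]: (110.5+81.3)/2 × 6 = 575.4
  [8.5→9.5]: (81.3+73.6)/2 × 1 = 77.45
  [9.5→10.5]: (73.6+66.5)/2 × 1 = 70.05
  [10.5→13.5]: (66.5+48.8)/2 × 3 = 172.95
  Sum = 1067.85 µg/L·h
oral suspension tail: 48.8/0.105 = 464.762; AUC_ev,0→∞ = 1067.85 + 464.762 = 1532.612 µg/L·h
F = (AUC_ev/D_ev)/(AUC_iv/D_iv) = (1532.612/400)/(2821.255/100) = 3.83153/28.21255 = 0.1358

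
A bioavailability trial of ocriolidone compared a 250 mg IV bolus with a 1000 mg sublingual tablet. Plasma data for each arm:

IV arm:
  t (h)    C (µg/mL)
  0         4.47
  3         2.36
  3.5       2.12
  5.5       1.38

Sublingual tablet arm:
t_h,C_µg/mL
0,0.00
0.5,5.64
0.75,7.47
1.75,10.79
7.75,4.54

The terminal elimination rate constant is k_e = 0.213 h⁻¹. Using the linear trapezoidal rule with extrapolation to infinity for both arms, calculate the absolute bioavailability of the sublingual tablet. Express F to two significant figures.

F = 0.93

Trapezoidal AUC_0→5.5 (IV):
  [0→3]: (4.47+2.36)/2 × 3 = 10.245
  [3→3.5]: (2.36+2.12)/2 × 0.5 = 1.12
  [3.5→5.5]: (2.12+1.38)/2 × 2 = 3.5
  Sum = 14.865 µg/mL·h
IV tail: 1.38/0.213 = 6.479; AUC_iv,0→∞ = 14.865 + 6.479 = 21.344 µg/mL·h
Trapezoidal AUC_0→7.75 (sublingual tablet):
  [0→0.5]: (0.00+5.64)/2 × 0.5 = 1.41
  [0.5→0.75]: (5.64+7.47)/2 × 0.25 = 1.63875
  [0.75→1.75]: (7.47+10.79)/2 × 1 = 9.13
  [1.75→7.75]: (10.79+4.54)/2 × 6 = 45.99
  Sum = 58.16875 µg/mL·h
sublingual tablet tail: 4.54/0.213 = 21.315; AUC_ev,0→∞ = 58.16875 + 21.315 = 79.48375 µg/mL·h
F = (AUC_ev/D_ev)/(AUC_iv/D_iv) = (79.48375/1000)/(21.344/250) = 0.07948375/0.085376 = 0.9310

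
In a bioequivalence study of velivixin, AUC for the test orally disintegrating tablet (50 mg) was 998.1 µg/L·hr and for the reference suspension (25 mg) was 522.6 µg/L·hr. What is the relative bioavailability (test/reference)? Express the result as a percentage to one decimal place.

F_rel = (AUC_test/D_test) / (AUC_ref/D_ref)
      = (998.1/50) / (522.6/25)
      = 19.962 / 20.904 = 0.9549 = 95.49%

F_rel = 95.5%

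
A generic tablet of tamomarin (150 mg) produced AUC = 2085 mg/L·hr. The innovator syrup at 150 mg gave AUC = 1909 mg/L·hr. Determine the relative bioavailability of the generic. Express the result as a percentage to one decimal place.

F_rel = (AUC_test/D_test) / (AUC_ref/D_ref)
      = (2085/150) / (1909/150)
      = 13.9 / 12.7267 = 1.0922 = 109.22%

F_rel = 109.2%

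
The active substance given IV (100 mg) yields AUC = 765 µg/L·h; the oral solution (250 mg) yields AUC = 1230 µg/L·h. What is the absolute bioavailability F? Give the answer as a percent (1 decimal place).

F = (AUC_ev / D_ev) / (AUC_iv / D_iv)
  = (1230/250) / (765/100)
  = 4.92 / 7.65 = 0.6431
  = 64.31%

F = 64.3%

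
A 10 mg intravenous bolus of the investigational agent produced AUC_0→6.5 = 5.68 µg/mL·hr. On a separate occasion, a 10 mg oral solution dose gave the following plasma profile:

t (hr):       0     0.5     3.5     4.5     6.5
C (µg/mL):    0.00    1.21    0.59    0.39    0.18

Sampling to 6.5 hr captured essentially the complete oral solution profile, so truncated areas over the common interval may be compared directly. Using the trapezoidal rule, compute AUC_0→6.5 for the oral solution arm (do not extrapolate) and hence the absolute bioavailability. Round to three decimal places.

F = 0.715

Trapezoidal AUC_0→6.5 (oral solution):
  [0→0.5]: (0.00+1.21)/2 × 0.5 = 0.3025
  [0.5→3.5]: (1.21+0.59)/2 × 3 = 2.7
  [3.5→4.5]: (0.59+0.39)/2 × 1 = 0.49
  [4.5→6.5]: (0.39+0.18)/2 × 2 = 0.57
  Sum = 4.0625 µg/mL·hr
F = (AUC_ev/D_ev)/(AUC_iv/D_iv) = (4.0625/10)/(5.68/10) = 0.40625/0.568 = 0.7152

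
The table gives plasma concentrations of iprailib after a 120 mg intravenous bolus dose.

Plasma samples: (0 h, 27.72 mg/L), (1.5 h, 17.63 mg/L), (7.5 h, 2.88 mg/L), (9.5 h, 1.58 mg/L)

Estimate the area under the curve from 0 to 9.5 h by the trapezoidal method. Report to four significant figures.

AUC = 100.0 mg/L·h

Trapezoidal AUC_0→9.5:
  [0→1.5]: (27.72+17.63)/2 × 1.5 = 34.0125
  [1.5→7.5]: (17.63+2.88)/2 × 6 = 61.53
  [7.5→9.5]: (2.88+1.58)/2 × 2 = 4.46
  Sum = 100.0025 mg/L·h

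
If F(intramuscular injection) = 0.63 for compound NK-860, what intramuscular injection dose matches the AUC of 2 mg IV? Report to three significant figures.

For equal systemic exposure: F × D_ev = D_iv
D_ev = D_iv / F = 2 / 0.63 = 3.1746 mg

D_intramuscular = 3.17 mg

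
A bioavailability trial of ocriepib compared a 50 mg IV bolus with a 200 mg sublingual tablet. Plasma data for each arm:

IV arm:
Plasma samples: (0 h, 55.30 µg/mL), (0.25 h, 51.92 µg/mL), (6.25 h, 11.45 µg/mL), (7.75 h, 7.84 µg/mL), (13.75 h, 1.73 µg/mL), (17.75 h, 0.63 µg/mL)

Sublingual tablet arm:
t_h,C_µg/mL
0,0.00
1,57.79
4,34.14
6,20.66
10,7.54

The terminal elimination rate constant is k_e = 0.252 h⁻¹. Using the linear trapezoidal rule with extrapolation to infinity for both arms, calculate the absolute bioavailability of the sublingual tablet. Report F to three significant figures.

Trapezoidal AUC_0→17.75 (IV):
  [0→0.25]: (55.30+51.92)/2 × 0.25 = 13.4025
  [0.25→6.25]: (51.92+11.45)/2 × 6 = 190.11
  [6.25→7.75]: (11.45+7.84)/2 × 1.5 = 14.4675
  [7.75→13.75]: (7.84+1.73)/2 × 6 = 28.71
  [13.75→17.75]: (1.73+0.63)/2 × 4 = 4.72
  Sum = 251.41 µg/mL·h
IV tail: 0.63/0.252 = 2.500; AUC_iv,0→∞ = 251.41 + 2.500 = 253.91 µg/mL·h
Trapezoidal AUC_0→10 (sublingual tablet):
  [0→1]: (0.00+57.79)/2 × 1 = 28.895
  [1→4]: (57.79+34.14)/2 × 3 = 137.895
  [4→6]: (34.14+20.66)/2 × 2 = 54.8
  [6→10]: (20.66+7.54)/2 × 4 = 56.4
  Sum = 277.99 µg/mL·h
sublingual tablet tail: 7.54/0.252 = 29.921; AUC_ev,0→∞ = 277.99 + 29.921 = 307.911 µg/mL·h
F = (AUC_ev/D_ev)/(AUC_iv/D_iv) = (307.911/200)/(253.91/50) = 1.539555/5.0782 = 0.3032

F = 0.303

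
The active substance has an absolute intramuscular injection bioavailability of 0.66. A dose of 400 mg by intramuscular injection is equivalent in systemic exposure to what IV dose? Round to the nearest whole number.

D_iv = 264 mg

Systemic exposure from an extravascular dose = F × D_ev, so the equivalent IV dose is F × D_ev.
D_iv = F × D_ev = 0.66 × 400 = 264 mg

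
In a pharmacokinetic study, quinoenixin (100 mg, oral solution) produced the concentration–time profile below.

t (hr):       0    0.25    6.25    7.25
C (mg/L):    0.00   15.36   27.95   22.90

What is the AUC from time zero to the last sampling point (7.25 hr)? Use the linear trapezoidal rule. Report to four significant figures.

Trapezoidal AUC_0→7.25:
  [0→0.25]: (0.00+15.36)/2 × 0.25 = 1.92
  [0.25→6.25]: (15.36+27.95)/2 × 6 = 129.93
  [6.25→7.25]: (27.95+22.90)/2 × 1 = 25.425
  Sum = 157.275 mg/L·hr

AUC = 157.3 mg/L·hr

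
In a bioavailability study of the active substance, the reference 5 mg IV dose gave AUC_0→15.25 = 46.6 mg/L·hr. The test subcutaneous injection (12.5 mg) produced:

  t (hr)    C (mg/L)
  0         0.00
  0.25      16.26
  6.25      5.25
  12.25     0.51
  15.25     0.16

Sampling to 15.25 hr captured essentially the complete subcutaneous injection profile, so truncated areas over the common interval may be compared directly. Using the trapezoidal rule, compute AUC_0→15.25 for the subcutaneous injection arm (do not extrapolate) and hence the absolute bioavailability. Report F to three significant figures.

F = 0.728

Trapezoidal AUC_0→15.25 (subcutaneous injection):
  [0→0.25]: (0.00+16.26)/2 × 0.25 = 2.0325
  [0.25→6.25]: (16.26+5.25)/2 × 6 = 64.53
  [6.25→12.25]: (5.25+0.51)/2 × 6 = 17.28
  [12.25→15.25]: (0.51+0.16)/2 × 3 = 1.005
  Sum = 84.8475 mg/L·hr
F = (AUC_ev/D_ev)/(AUC_iv/D_iv) = (84.8475/12.5)/(46.6/5) = 6.7878/9.32 = 0.7283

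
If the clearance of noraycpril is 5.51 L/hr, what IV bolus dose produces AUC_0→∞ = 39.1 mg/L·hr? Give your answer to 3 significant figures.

Dose_iv = CL × AUC_0→∞
     = 5.51 × 39.1 = 215.441 mg

Dose = 215 mg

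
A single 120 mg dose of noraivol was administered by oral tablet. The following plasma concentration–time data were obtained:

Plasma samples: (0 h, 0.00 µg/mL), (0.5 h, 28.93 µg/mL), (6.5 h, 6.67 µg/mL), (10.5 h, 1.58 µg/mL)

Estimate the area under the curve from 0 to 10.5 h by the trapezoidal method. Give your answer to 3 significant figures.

AUC = 131 µg/mL·h

Trapezoidal AUC_0→10.5:
  [0→0.5]: (0.00+28.93)/2 × 0.5 = 7.2325
  [0.5→6.5]: (28.93+6.67)/2 × 6 = 106.8
  [6.5→10.5]: (6.67+1.58)/2 × 4 = 16.5
  Sum = 130.5325 µg/mL·h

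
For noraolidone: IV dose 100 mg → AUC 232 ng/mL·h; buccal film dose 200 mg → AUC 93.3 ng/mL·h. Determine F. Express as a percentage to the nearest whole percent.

F = (AUC_ev / D_ev) / (AUC_iv / D_iv)
  = (93.3/200) / (232/100)
  = 0.4665 / 2.32 = 0.2011
  = 20.11%

F = 20%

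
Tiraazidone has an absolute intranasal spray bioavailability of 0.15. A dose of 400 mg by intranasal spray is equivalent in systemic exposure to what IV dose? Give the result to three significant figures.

Systemic exposure from an extravascular dose = F × D_ev, so the equivalent IV dose is F × D_ev.
D_iv = F × D_ev = 0.15 × 400 = 60 mg

D_iv = 60.0 mg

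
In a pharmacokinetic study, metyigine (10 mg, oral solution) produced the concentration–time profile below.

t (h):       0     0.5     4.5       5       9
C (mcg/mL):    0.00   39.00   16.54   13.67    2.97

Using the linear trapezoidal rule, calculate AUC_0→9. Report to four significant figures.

AUC = 161.7 mcg/mL·h

Trapezoidal AUC_0→9:
  [0→0.5]: (0.00+39.00)/2 × 0.5 = 9.75
  [0.5→4.5]: (39.00+16.54)/2 × 4 = 111.08
  [4.5→5]: (16.54+13.67)/2 × 0.5 = 7.5525
  [5→9]: (13.67+2.97)/2 × 4 = 33.28
  Sum = 161.6625 mcg/mL·h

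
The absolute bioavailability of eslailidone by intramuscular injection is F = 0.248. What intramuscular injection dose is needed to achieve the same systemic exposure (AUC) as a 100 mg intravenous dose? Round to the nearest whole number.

D_intramuscular = 403 mg

For equal systemic exposure: F × D_ev = D_iv
D_ev = D_iv / F = 100 / 0.248 = 403.226 mg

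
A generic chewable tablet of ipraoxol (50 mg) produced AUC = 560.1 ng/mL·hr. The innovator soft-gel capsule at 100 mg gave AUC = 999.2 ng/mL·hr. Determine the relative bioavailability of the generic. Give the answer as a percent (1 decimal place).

F_rel = (AUC_test/D_test) / (AUC_ref/D_ref)
      = (560.1/50) / (999.2/100)
      = 11.202 / 9.992 = 1.1211 = 112.11%

F_rel = 112.1%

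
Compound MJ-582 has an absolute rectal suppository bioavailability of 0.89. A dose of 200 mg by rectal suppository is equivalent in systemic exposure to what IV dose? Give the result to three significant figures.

Systemic exposure from an extravascular dose = F × D_ev, so the equivalent IV dose is F × D_ev.
D_iv = F × D_ev = 0.89 × 200 = 178 mg

D_iv = 178 mg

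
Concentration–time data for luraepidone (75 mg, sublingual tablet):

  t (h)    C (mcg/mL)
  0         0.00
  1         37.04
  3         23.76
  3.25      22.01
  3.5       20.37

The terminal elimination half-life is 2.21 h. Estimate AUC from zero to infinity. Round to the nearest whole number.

AUC = 155 mcg/mL·h

Trapezoidal AUC_0→3.5:
  [0→1]: (0.00+37.04)/2 × 1 = 18.52
  [1→3]: (37.04+23.76)/2 × 2 = 60.8
  [3→3.25]: (23.76+22.01)/2 × 0.25 = 5.72125
  [3.25→3.5]: (22.01+20.37)/2 × 0.25 = 5.2975
  Sum = 90.33875 mcg/mL·h
k_e = ln2 / t½ = 0.693147 / 2.21 = 0.3136 h^-1
Extrapolated tail: C_last / k_e = 20.37 / 0.3136 = 64.955
AUC_0→∞ = 90.33875 + 64.955 = 155.29375 mcg/mL·h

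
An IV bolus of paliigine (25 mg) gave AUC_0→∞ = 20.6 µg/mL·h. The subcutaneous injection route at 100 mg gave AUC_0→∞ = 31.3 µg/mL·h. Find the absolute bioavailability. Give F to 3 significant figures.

F = 0.380

F = (AUC_ev / D_ev) / (AUC_iv / D_iv)
  = (31.3/100) / (20.6/25)
  = 0.313 / 0.824 = 0.3799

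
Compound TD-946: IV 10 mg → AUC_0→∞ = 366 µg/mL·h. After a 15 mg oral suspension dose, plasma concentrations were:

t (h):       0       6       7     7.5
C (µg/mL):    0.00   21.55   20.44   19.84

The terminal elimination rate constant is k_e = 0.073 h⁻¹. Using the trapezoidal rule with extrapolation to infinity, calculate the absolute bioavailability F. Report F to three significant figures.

F = 0.669

Trapezoidal AUC_0→7.5 (oral suspension):
  [0→6]: (0.00+21.55)/2 × 6 = 64.65
  [6→7]: (21.55+20.44)/2 × 1 = 20.995
  [7→7.5]: (20.44+19.84)/2 × 0.5 = 10.07
  Sum = 95.715 µg/mL·h
Tail: C_last/k_e = 19.84/0.073 = 271.781
AUC_0→∞ (oral suspension) = 95.715 + 271.781 = 367.496 µg/mL·h
F = (AUC_ev/D_ev)/(AUC_iv/D_iv) = (367.496/15)/(366/10) = 24.4997/36.6 = 0.6694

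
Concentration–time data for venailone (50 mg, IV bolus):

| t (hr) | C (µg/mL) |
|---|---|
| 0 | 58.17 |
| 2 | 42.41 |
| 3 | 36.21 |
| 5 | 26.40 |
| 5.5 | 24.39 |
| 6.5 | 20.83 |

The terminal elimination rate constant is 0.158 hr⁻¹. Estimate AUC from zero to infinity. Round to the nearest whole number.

Trapezoidal AUC_0→6.5:
  [0→2]: (58.17+42.41)/2 × 2 = 100.58
  [2→3]: (42.41+36.21)/2 × 1 = 39.31
  [3→5]: (36.21+26.40)/2 × 2 = 62.61
  [5→5.5]: (26.40+24.39)/2 × 0.5 = 12.6975
  [5.5→6.5]: (24.39+20.83)/2 × 1 = 22.61
  Sum = 237.8075 µg/mL·hr
Extrapolated tail: C_last / k_e = 20.83 / 0.158 = 131.835
AUC_0→∞ = 237.8075 + 131.835 = 369.6425 µg/mL·hr

AUC = 370 µg/mL·hr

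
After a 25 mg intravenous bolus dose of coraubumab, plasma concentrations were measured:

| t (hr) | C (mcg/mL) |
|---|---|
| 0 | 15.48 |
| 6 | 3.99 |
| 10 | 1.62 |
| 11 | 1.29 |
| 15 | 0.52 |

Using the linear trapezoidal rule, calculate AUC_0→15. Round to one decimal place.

AUC = 74.7 mcg/mL·hr

Trapezoidal AUC_0→15:
  [0→6]: (15.48+3.99)/2 × 6 = 58.41
  [6→10]: (3.99+1.62)/2 × 4 = 11.22
  [10→11]: (1.62+1.29)/2 × 1 = 1.455
  [11→15]: (1.29+0.52)/2 × 4 = 3.62
  Sum = 74.705 mcg/mL·hr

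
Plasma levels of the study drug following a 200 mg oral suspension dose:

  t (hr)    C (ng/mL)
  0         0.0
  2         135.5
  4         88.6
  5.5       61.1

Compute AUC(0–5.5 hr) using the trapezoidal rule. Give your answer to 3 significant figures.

Trapezoidal AUC_0→5.5:
  [0→2]: (0.0+135.5)/2 × 2 = 135.5
  [2→4]: (135.5+88.6)/2 × 2 = 224.1
  [4→5.5]: (88.6+61.1)/2 × 1.5 = 112.275
  Sum = 471.875 ng/mL·hr

AUC = 472 ng/mL·hr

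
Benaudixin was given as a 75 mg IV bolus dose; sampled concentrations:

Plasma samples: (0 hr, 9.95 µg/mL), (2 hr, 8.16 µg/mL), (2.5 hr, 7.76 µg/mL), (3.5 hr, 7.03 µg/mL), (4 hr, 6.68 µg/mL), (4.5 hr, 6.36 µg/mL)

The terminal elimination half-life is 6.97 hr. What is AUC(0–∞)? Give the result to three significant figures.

Trapezoidal AUC_0→4.5:
  [0→2]: (9.95+8.16)/2 × 2 = 18.11
  [2→2.5]: (8.16+7.76)/2 × 0.5 = 3.98
  [2.5→3.5]: (7.76+7.03)/2 × 1 = 7.395
  [3.5→4]: (7.03+6.68)/2 × 0.5 = 3.4275
  [4→4.5]: (6.68+6.36)/2 × 0.5 = 3.26
  Sum = 36.1725 µg/mL·hr
k_e = ln2 / t½ = 0.693147 / 6.97 = 0.0994 hr^-1
Extrapolated tail: C_last / k_e = 6.36 / 0.0994 = 63.984
AUC_0→∞ = 36.1725 + 63.984 = 100.1565 µg/mL·hr

AUC = 100 µg/mL·hr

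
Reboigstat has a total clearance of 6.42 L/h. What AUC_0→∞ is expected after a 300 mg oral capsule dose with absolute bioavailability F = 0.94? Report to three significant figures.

AUC_0→∞ = F × Dose / CL
        = 0.94 × 300 / 6.42 = 43.9252 mg/L·h

AUC = 43.9 mg/L·h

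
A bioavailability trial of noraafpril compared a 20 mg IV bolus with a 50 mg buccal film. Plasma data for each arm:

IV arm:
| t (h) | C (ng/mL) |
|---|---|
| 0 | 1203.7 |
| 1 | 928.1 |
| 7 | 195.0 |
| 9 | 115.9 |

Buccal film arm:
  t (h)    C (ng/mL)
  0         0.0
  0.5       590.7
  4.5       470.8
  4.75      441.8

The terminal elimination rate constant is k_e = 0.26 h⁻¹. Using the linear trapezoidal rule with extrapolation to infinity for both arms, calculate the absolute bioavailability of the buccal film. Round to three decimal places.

Trapezoidal AUC_0→9 (IV):
  [0→1]: (1203.7+928.1)/2 × 1 = 1065.9
  [1→7]: (928.1+195.0)/2 × 6 = 3369.3
  [7→9]: (195.0+115.9)/2 × 2 = 310.9
  Sum = 4746.1 ng/mL·h
IV tail: 115.9/0.26 = 445.769; AUC_iv,0→∞ = 4746.1 + 445.769 = 5191.869 ng/mL·h
Trapezoidal AUC_0→4.75 (buccal film):
  [0→0.5]: (0.0+590.7)/2 × 0.5 = 147.675
  [0.5→4.5]: (590.7+470.8)/2 × 4 = 2123.0
  [4.5→4.75]: (470.8+441.8)/2 × 0.25 = 114.075
  Sum = 2384.75 ng/mL·h
buccal film tail: 441.8/0.26 = 1699.231; AUC_ev,0→∞ = 2384.75 + 1699.231 = 4083.981 ng/mL·h
F = (AUC_ev/D_ev)/(AUC_iv/D_iv) = (4083.981/50)/(5191.869/20) = 81.67962/259.59345 = 0.3146

F = 0.315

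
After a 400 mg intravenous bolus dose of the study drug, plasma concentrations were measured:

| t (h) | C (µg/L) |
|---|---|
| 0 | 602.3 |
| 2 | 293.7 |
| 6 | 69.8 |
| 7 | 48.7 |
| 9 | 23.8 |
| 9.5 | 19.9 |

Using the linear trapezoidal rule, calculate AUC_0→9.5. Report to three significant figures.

Trapezoidal AUC_0→9.5:
  [0→2]: (602.3+293.7)/2 × 2 = 896.0
  [2→6]: (293.7+69.8)/2 × 4 = 727.0
  [6→7]: (69.8+48.7)/2 × 1 = 59.25
  [7→9]: (48.7+23.8)/2 × 2 = 72.5
  [9→9.5]: (23.8+19.9)/2 × 0.5 = 10.925
  Sum = 1765.675 µg/L·h

AUC = 1770 µg/L·h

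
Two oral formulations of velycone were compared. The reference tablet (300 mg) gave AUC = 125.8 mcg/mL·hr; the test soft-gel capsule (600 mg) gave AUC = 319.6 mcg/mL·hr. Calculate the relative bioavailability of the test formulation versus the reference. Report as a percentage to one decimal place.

F_rel = 127.0%

F_rel = (AUC_test/D_test) / (AUC_ref/D_ref)
      = (319.6/600) / (125.8/300)
      = 0.532667 / 0.419333 = 1.2703 = 127.03%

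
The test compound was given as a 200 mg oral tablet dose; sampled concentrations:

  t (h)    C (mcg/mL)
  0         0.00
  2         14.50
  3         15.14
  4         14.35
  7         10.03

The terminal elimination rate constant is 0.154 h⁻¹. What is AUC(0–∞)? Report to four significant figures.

AUC = 145.8 mcg/mL·h

Trapezoidal AUC_0→7:
  [0→2]: (0.00+14.50)/2 × 2 = 14.5
  [2→3]: (14.50+15.14)/2 × 1 = 14.82
  [3→4]: (15.14+14.35)/2 × 1 = 14.745
  [4→7]: (14.35+10.03)/2 × 3 = 36.57
  Sum = 80.635 mcg/mL·h
Extrapolated tail: C_last / k_e = 10.03 / 0.154 = 65.130
AUC_0→∞ = 80.635 + 65.130 = 145.765 mcg/mL·h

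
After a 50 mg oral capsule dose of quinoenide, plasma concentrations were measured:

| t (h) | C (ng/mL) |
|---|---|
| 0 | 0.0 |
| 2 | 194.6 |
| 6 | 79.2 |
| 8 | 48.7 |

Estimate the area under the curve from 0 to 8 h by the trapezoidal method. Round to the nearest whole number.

AUC = 870 ng/mL·h

Trapezoidal AUC_0→8:
  [0→2]: (0.0+194.6)/2 × 2 = 194.6
  [2→6]: (194.6+79.2)/2 × 4 = 547.6
  [6→8]: (79.2+48.7)/2 × 2 = 127.9
  Sum = 870.1 ng/mL·h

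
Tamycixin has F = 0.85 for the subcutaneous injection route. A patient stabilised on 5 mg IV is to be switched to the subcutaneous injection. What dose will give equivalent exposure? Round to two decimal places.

D_subcutaneous = 5.88 mg

For equal systemic exposure: F × D_ev = D_iv
D_ev = D_iv / F = 5 / 0.85 = 5.88235 mg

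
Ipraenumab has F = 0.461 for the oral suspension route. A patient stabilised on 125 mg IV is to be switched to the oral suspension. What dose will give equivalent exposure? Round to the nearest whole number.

For equal systemic exposure: F × D_ev = D_iv
D_ev = D_iv / F = 125 / 0.461 = 271.15 mg

D_oral = 271 mg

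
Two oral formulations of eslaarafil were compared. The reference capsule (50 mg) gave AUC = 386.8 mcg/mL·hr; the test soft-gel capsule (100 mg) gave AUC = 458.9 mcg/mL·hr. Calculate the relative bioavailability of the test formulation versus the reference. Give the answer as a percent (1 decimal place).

F_rel = 59.3%

F_rel = (AUC_test/D_test) / (AUC_ref/D_ref)
      = (458.9/100) / (386.8/50)
      = 4.589 / 7.736 = 0.5932 = 59.32%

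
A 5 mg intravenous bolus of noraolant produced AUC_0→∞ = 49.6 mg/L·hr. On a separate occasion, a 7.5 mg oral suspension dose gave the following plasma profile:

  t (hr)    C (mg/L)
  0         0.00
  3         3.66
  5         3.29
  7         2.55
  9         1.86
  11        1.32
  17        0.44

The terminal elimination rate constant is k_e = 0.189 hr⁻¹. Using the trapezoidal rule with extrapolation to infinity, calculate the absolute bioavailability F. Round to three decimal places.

F = 0.450

Trapezoidal AUC_0→17 (oral suspension):
  [0→3]: (0.00+3.66)/2 × 3 = 5.49
  [3→5]: (3.66+3.29)/2 × 2 = 6.95
  [5→7]: (3.29+2.55)/2 × 2 = 5.84
  [7→9]: (2.55+1.86)/2 × 2 = 4.41
  [9→11]: (1.86+1.32)/2 × 2 = 3.18
  [11→17]: (1.32+0.44)/2 × 6 = 5.28
  Sum = 31.15 mg/L·hr
Tail: C_last/k_e = 0.44/0.189 = 2.328
AUC_0→∞ (oral suspension) = 31.15 + 2.328 = 33.478 mg/L·hr
F = (AUC_ev/D_ev)/(AUC_iv/D_iv) = (33.478/7.5)/(49.6/5) = 4.46373/9.92 = 0.4500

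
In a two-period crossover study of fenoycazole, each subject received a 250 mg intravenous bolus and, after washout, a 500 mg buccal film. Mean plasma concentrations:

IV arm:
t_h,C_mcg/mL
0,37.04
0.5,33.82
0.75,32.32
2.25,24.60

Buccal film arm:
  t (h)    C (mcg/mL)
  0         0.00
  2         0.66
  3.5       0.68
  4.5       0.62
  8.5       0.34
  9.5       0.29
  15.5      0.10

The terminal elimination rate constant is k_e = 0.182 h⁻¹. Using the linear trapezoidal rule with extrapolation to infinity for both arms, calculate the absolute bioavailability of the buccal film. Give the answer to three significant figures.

Trapezoidal AUC_0→2.25 (IV):
  [0→0.5]: (37.04+33.82)/2 × 0.5 = 17.715
  [0.5→0.75]: (33.82+32.32)/2 × 0.25 = 8.2675
  [0.75→2.25]: (32.32+24.60)/2 × 1.5 = 42.69
  Sum = 68.6725 mcg/mL·h
IV tail: 24.60/0.182 = 135.165; AUC_iv,0→∞ = 68.6725 + 135.165 = 203.8375 mcg/mL·h
Trapezoidal AUC_0→15.5 (buccal film):
  [0→2]: (0.00+0.66)/2 × 2 = 0.66
  [2→3.5]: (0.66+0.68)/2 × 1.5 = 1.005
  [3.5→4.5]: (0.68+0.62)/2 × 1 = 0.65
  [4.5→8.5]: (0.62+0.34)/2 × 4 = 1.92
  [8.5→9.5]: (0.34+0.29)/2 × 1 = 0.315
  [9.5→15.5]: (0.29+0.10)/2 × 6 = 1.17
  Sum = 5.72 mcg/mL·h
buccal film tail: 0.10/0.182 = 0.549; AUC_ev,0→∞ = 5.72 + 0.549 = 6.269 mcg/mL·h
F = (AUC_ev/D_ev)/(AUC_iv/D_iv) = (6.269/500)/(203.8375/250) = 0.012538/0.81535 = 0.0154

F = 0.0154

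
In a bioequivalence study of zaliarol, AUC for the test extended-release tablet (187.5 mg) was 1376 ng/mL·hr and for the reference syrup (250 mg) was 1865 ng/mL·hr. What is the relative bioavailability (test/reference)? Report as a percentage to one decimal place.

F_rel = (AUC_test/D_test) / (AUC_ref/D_ref)
      = (1376/187.5) / (1865/250)
      = 7.33867 / 7.46 = 0.9837 = 98.37%

F_rel = 98.4%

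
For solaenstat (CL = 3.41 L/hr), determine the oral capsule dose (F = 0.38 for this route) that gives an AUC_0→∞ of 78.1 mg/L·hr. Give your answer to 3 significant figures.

Dose = CL × AUC_0→∞ / F
     = 3.41 × 78.1 / 0.38 = 700.845 mg

Dose = 701 mg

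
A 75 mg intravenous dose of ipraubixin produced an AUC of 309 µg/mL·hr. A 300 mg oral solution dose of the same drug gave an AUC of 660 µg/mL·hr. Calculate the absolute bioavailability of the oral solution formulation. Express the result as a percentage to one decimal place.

F = 53.4%

F = (AUC_ev / D_ev) / (AUC_iv / D_iv)
  = (660/300) / (309/75)
  = 2.2 / 4.12 = 0.5340
  = 53.40%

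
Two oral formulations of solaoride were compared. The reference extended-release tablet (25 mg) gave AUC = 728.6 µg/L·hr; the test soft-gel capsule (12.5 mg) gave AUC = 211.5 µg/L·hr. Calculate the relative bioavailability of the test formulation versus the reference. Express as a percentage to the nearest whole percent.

F_rel = 58%

F_rel = (AUC_test/D_test) / (AUC_ref/D_ref)
      = (211.5/12.5) / (728.6/25)
      = 16.92 / 29.144 = 0.5806 = 58.06%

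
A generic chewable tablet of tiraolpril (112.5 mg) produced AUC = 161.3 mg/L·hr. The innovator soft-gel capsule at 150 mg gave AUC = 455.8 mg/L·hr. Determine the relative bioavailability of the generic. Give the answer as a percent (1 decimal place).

F_rel = 47.2%

F_rel = (AUC_test/D_test) / (AUC_ref/D_ref)
      = (161.3/112.5) / (455.8/150)
      = 1.43378 / 3.03867 = 0.4718 = 47.18%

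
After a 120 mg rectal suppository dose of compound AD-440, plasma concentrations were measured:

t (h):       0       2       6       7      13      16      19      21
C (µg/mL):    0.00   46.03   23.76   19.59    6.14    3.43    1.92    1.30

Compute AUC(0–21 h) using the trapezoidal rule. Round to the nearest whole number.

AUC = 310 µg/mL·h

Trapezoidal AUC_0→21:
  [0→2]: (0.00+46.03)/2 × 2 = 46.03
  [2→6]: (46.03+23.76)/2 × 4 = 139.58
  [6→7]: (23.76+19.59)/2 × 1 = 21.675
  [7→13]: (19.59+6.14)/2 × 6 = 77.19
  [13→16]: (6.14+3.43)/2 × 3 = 14.355
  [16→19]: (3.43+1.92)/2 × 3 = 8.025
  [19→21]: (1.92+1.30)/2 × 2 = 3.22
  Sum = 310.075 µg/mL·h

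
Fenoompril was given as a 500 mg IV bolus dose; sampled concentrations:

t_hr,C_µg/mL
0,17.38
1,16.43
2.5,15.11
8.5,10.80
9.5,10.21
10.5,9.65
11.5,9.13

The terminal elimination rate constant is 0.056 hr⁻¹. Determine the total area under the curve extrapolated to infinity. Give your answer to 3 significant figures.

Trapezoidal AUC_0→11.5:
  [0→1]: (17.38+16.43)/2 × 1 = 16.905
  [1→2.5]: (16.43+15.11)/2 × 1.5 = 23.655
  [2.5→8.5]: (15.11+10.80)/2 × 6 = 77.73
  [8.5→9.5]: (10.80+10.21)/2 × 1 = 10.505
  [9.5→10.5]: (10.21+9.65)/2 × 1 = 9.93
  [10.5→11.5]: (9.65+9.13)/2 × 1 = 9.39
  Sum = 148.115 µg/mL·hr
Extrapolated tail: C_last / k_e = 9.13 / 0.056 = 163.036
AUC_0→∞ = 148.115 + 163.036 = 311.151 µg/mL·hr

AUC = 311 µg/mL·hr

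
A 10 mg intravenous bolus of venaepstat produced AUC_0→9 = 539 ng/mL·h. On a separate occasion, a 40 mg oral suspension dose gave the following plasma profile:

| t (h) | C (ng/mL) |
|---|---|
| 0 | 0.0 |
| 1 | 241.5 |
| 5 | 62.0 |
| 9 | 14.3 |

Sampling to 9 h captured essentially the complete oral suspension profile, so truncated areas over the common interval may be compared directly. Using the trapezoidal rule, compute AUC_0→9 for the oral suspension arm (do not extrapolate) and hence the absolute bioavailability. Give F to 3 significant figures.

Trapezoidal AUC_0→9 (oral suspension):
  [0→1]: (0.0+241.5)/2 × 1 = 120.75
  [1→5]: (241.5+62.0)/2 × 4 = 607.0
  [5→9]: (62.0+14.3)/2 × 4 = 152.6
  Sum = 880.35 ng/mL·h
F = (AUC_ev/D_ev)/(AUC_iv/D_iv) = (880.35/40)/(539/10) = 22.00875/53.9 = 0.4083

F = 0.408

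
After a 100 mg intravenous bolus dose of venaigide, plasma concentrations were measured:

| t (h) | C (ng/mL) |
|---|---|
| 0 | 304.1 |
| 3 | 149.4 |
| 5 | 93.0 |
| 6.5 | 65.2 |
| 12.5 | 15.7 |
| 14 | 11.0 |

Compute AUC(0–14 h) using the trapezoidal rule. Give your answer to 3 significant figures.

AUC = 1300 ng/mL·h

Trapezoidal AUC_0→14:
  [0→3]: (304.1+149.4)/2 × 3 = 680.25
  [3→5]: (149.4+93.0)/2 × 2 = 242.4
  [5→6.5]: (93.0+65.2)/2 × 1.5 = 118.65
  [6.5→12.5]: (65.2+15.7)/2 × 6 = 242.7
  [12.5→14]: (15.7+11.0)/2 × 1.5 = 20.025
  Sum = 1304.025 ng/mL·h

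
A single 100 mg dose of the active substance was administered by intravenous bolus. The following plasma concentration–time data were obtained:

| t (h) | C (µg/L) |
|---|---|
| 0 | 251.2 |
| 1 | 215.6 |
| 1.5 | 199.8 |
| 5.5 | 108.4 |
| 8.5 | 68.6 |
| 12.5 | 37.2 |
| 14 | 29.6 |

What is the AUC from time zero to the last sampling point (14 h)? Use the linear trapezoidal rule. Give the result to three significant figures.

Trapezoidal AUC_0→14:
  [0→1]: (251.2+215.6)/2 × 1 = 233.4
  [1→1.5]: (215.6+199.8)/2 × 0.5 = 103.85
  [1.5→5.5]: (199.8+108.4)/2 × 4 = 616.4
  [5.5→8.5]: (108.4+68.6)/2 × 3 = 265.5
  [8.5→12.5]: (68.6+37.2)/2 × 4 = 211.6
  [12.5→14]: (37.2+29.6)/2 × 1.5 = 50.1
  Sum = 1480.85 µg/L·h

AUC = 1480 µg/L·h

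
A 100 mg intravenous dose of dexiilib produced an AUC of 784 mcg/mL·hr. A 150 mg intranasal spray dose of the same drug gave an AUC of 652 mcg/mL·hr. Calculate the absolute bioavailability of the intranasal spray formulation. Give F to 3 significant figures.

F = 0.554

F = (AUC_ev / D_ev) / (AUC_iv / D_iv)
  = (652/150) / (784/100)
  = 4.34667 / 7.84 = 0.5544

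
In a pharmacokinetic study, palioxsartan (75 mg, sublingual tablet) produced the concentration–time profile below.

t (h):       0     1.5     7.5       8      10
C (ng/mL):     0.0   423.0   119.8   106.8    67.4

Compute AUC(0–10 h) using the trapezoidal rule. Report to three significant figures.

Trapezoidal AUC_0→10:
  [0→1.5]: (0.0+423.0)/2 × 1.5 = 317.25
  [1.5→7.5]: (423.0+119.8)/2 × 6 = 1628.4
  [7.5→8]: (119.8+106.8)/2 × 0.5 = 56.65
  [8→10]: (106.8+67.4)/2 × 2 = 174.2
  Sum = 2176.5 ng/mL·h

AUC = 2180 ng/mL·h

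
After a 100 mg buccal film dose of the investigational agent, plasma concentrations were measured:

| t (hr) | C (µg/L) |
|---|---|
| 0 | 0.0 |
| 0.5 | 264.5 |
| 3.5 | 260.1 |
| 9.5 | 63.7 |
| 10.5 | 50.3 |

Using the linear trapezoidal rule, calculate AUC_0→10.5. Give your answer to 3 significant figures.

AUC = 1880 µg/L·hr

Trapezoidal AUC_0→10.5:
  [0→0.5]: (0.0+264.5)/2 × 0.5 = 66.125
  [0.5→3.5]: (264.5+260.1)/2 × 3 = 786.9
  [3.5→9.5]: (260.1+63.7)/2 × 6 = 971.4
  [9.5→10.5]: (63.7+50.3)/2 × 1 = 57.0
  Sum = 1881.425 µg/L·hr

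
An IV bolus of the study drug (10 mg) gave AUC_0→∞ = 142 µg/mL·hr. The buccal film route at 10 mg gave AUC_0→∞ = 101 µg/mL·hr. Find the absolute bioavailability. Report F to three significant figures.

F = (AUC_ev / D_ev) / (AUC_iv / D_iv)
  = (101/10) / (142/10)
  = 10.1 / 14.2 = 0.7113

F = 0.711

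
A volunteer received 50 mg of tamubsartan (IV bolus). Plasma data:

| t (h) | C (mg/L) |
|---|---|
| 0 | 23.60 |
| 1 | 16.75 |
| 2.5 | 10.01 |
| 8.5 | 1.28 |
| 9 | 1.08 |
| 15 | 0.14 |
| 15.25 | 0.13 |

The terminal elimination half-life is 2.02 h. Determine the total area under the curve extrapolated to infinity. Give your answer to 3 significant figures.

AUC = 78.8 mg/L·h

Trapezoidal AUC_0→15.25:
  [0→1]: (23.60+16.75)/2 × 1 = 20.175
  [1→2.5]: (16.75+10.01)/2 × 1.5 = 20.07
  [2.5→8.5]: (10.01+1.28)/2 × 6 = 33.87
  [8.5→9]: (1.28+1.08)/2 × 0.5 = 0.59
  [9→15]: (1.08+0.14)/2 × 6 = 3.66
  [15→15.25]: (0.14+0.13)/2 × 0.25 = 0.03375
  Sum = 78.39875 mg/L·h
k_e = ln2 / t½ = 0.693147 / 2.02 = 0.3431 h^-1
Extrapolated tail: C_last / k_e = 0.13 / 0.3431 = 0.379
AUC_0→∞ = 78.39875 + 0.379 = 78.77775 mg/L·h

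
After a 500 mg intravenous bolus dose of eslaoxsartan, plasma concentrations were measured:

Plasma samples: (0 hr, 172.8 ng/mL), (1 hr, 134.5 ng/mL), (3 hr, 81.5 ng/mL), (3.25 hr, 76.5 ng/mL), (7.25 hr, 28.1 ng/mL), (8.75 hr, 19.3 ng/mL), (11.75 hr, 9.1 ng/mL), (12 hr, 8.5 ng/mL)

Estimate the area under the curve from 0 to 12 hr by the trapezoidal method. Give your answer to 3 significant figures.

AUC = 679 ng/mL·hr

Trapezoidal AUC_0→12:
  [0→1]: (172.8+134.5)/2 × 1 = 153.65
  [1→3]: (134.5+81.5)/2 × 2 = 216.0
  [3→3.25]: (81.5+76.5)/2 × 0.25 = 19.75
  [3.25→7.25]: (76.5+28.1)/2 × 4 = 209.2
  [7.25→8.75]: (28.1+19.3)/2 × 1.5 = 35.55
  [8.75→11.75]: (19.3+9.1)/2 × 3 = 42.6
  [11.75→12]: (9.1+8.5)/2 × 0.25 = 2.2
  Sum = 678.95 ng/mL·hr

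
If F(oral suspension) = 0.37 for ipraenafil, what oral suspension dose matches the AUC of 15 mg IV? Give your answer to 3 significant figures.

For equal systemic exposure: F × D_ev = D_iv
D_ev = D_iv / F = 15 / 0.37 = 40.5405 mg

D_oral = 40.5 mg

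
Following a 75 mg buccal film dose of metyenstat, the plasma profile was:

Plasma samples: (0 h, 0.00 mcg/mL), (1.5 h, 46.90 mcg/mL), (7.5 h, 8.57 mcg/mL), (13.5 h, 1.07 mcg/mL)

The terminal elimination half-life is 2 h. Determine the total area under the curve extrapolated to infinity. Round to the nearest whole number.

Trapezoidal AUC_0→13.5:
  [0→1.5]: (0.00+46.90)/2 × 1.5 = 35.175
  [1.5→7.5]: (46.90+8.57)/2 × 6 = 166.41
  [7.5→13.5]: (8.57+1.07)/2 × 6 = 28.92
  Sum = 230.505 mcg/mL·h
k_e = ln2 / t½ = 0.693147 / 2 = 0.3466 h^-1
Extrapolated tail: C_last / k_e = 1.07 / 0.3466 = 3.087
AUC_0→∞ = 230.505 + 3.087 = 233.592 mcg/mL·h

AUC = 234 mcg/mL·h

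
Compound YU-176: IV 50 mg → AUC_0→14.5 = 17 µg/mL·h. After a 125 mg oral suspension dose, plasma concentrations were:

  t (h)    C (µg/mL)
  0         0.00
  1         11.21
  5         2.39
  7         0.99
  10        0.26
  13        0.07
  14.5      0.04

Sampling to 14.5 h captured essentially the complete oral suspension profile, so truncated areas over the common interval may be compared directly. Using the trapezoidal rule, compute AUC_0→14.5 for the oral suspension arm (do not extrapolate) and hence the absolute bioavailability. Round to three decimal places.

F = 0.909

Trapezoidal AUC_0→14.5 (oral suspension):
  [0→1]: (0.00+11.21)/2 × 1 = 5.605
  [1→5]: (11.21+2.39)/2 × 4 = 27.2
  [5→7]: (2.39+0.99)/2 × 2 = 3.38
  [7→10]: (0.99+0.26)/2 × 3 = 1.875
  [10→13]: (0.26+0.07)/2 × 3 = 0.495
  [13→14.5]: (0.07+0.04)/2 × 1.5 = 0.0825
  Sum = 38.6375 µg/mL·h
F = (AUC_ev/D_ev)/(AUC_iv/D_iv) = (38.6375/125)/(17/50) = 0.3091/0.34 = 0.9091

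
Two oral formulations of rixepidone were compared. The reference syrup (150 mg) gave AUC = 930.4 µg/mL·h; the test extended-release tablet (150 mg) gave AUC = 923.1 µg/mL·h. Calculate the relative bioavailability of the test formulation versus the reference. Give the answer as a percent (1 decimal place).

F_rel = (AUC_test/D_test) / (AUC_ref/D_ref)
      = (923.1/150) / (930.4/150)
      = 6.154 / 6.20267 = 0.9922 = 99.22%

F_rel = 99.2%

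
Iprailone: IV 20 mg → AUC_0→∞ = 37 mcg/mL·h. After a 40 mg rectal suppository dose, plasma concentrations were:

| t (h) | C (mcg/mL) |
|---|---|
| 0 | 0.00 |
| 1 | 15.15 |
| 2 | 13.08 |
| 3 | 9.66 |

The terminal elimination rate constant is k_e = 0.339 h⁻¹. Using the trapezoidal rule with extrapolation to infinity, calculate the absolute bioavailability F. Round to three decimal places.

Trapezoidal AUC_0→3 (rectal suppository):
  [0→1]: (0.00+15.15)/2 × 1 = 7.575
  [1→2]: (15.15+13.08)/2 × 1 = 14.115
  [2→3]: (13.08+9.66)/2 × 1 = 11.37
  Sum = 33.06 mcg/mL·h
Tail: C_last/k_e = 9.66/0.339 = 28.496
AUC_0→∞ (rectal suppository) = 33.06 + 28.496 = 61.556 mcg/mL·h
F = (AUC_ev/D_ev)/(AUC_iv/D_iv) = (61.556/40)/(37/20) = 1.5389/1.85 = 0.8318

F = 0.832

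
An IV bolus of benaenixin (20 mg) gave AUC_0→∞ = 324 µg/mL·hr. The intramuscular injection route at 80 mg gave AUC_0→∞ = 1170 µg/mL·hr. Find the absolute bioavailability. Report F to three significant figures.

F = 0.903

F = (AUC_ev / D_ev) / (AUC_iv / D_iv)
  = (1170/80) / (324/20)
  = 14.625 / 16.2 = 0.9028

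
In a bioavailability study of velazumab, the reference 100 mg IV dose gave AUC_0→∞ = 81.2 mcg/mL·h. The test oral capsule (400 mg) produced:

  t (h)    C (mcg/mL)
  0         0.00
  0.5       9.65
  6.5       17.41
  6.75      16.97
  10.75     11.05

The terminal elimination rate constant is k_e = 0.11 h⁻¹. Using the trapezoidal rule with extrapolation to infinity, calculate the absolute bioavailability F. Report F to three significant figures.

F = 0.752

Trapezoidal AUC_0→10.75 (oral capsule):
  [0→0.5]: (0.00+9.65)/2 × 0.5 = 2.4125
  [0.5→6.5]: (9.65+17.41)/2 × 6 = 81.18
  [6.5→6.75]: (17.41+16.97)/2 × 0.25 = 4.2975
  [6.75→10.75]: (16.97+11.05)/2 × 4 = 56.04
  Sum = 143.93 mcg/mL·h
Tail: C_last/k_e = 11.05/0.11 = 100.455
AUC_0→∞ (oral capsule) = 143.93 + 100.455 = 244.385 mcg/mL·h
F = (AUC_ev/D_ev)/(AUC_iv/D_iv) = (244.385/400)/(81.2/100) = 0.6109625/0.812 = 0.7524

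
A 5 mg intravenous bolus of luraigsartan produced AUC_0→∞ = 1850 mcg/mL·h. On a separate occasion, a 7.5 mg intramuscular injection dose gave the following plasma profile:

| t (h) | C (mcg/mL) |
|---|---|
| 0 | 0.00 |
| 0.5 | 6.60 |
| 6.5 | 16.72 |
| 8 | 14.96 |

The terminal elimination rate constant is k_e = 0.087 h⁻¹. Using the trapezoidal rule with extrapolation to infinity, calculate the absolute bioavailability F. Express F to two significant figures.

Trapezoidal AUC_0→8 (intramuscular injection):
  [0→0.5]: (0.00+6.60)/2 × 0.5 = 1.65
  [0.5→6.5]: (6.60+16.72)/2 × 6 = 69.96
  [6.5→8]: (16.72+14.96)/2 × 1.5 = 23.76
  Sum = 95.37 mcg/mL·h
Tail: C_last/k_e = 14.96/0.087 = 171.954
AUC_0→∞ (intramuscular injection) = 95.37 + 171.954 = 267.324 mcg/mL·h
F = (AUC_ev/D_ev)/(AUC_iv/D_iv) = (267.324/7.5)/(1850/5) = 35.6432/370 = 0.0963

F = 0.096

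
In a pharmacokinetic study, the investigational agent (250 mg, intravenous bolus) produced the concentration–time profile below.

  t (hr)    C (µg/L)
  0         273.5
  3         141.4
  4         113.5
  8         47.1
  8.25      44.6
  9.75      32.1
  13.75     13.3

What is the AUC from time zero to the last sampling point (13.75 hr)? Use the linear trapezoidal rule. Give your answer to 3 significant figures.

Trapezoidal AUC_0→13.75:
  [0→3]: (273.5+141.4)/2 × 3 = 622.35
  [3→4]: (141.4+113.5)/2 × 1 = 127.45
  [4→8]: (113.5+47.1)/2 × 4 = 321.2
  [8→8.25]: (47.1+44.6)/2 × 0.25 = 11.4625
  [8.25→9.75]: (44.6+32.1)/2 × 1.5 = 57.525
  [9.75→13.75]: (32.1+13.3)/2 × 4 = 90.8
  Sum = 1230.7875 µg/L·hr

AUC = 1230 µg/L·hr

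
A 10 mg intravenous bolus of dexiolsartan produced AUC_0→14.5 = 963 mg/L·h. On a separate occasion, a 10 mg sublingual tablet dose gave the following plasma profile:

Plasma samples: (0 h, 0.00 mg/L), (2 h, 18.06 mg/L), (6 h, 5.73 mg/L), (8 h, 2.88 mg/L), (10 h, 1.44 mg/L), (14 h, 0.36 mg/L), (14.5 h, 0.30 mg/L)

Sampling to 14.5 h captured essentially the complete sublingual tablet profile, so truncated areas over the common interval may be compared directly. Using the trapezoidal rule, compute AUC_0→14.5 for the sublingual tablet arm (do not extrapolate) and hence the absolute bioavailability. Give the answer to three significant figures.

F = 0.0855

Trapezoidal AUC_0→14.5 (sublingual tablet):
  [0→2]: (0.00+18.06)/2 × 2 = 18.06
  [2→6]: (18.06+5.73)/2 × 4 = 47.58
  [6→8]: (5.73+2.88)/2 × 2 = 8.61
  [8→10]: (2.88+1.44)/2 × 2 = 4.32
  [10→14]: (1.44+0.36)/2 × 4 = 3.6
  [14→14.5]: (0.36+0.30)/2 × 0.5 = 0.165
  Sum = 82.335 mg/L·h
F = (AUC_ev/D_ev)/(AUC_iv/D_iv) = (82.335/10)/(963/10) = 8.2335/96.3 = 0.0855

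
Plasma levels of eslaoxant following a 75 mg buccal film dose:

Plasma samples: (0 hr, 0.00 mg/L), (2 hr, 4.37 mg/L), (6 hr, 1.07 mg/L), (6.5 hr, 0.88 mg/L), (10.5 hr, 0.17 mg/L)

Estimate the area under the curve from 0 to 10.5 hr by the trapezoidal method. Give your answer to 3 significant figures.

AUC = 17.8 mg/L·hr

Trapezoidal AUC_0→10.5:
  [0→2]: (0.00+4.37)/2 × 2 = 4.37
  [2→6]: (4.37+1.07)/2 × 4 = 10.88
  [6→6.5]: (1.07+0.88)/2 × 0.5 = 0.4875
  [6.5→10.5]: (0.88+0.17)/2 × 4 = 2.1
  Sum = 17.8375 mg/L·hr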